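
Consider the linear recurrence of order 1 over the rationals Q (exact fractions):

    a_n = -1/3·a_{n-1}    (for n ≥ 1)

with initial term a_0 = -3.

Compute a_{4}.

a_1 = -1/3·-3 = 1
a_2 = -1/3·1 = -1/3
a_3 = -1/3·-1/3 = 1/9
a_4 = -1/3·1/9 = -1/27

-1/27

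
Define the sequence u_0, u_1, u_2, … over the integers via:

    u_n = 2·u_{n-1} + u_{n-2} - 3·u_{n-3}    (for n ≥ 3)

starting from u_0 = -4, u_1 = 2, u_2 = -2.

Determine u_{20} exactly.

u_3 = 2·-2 + 1·2 + -3·-4 = 10
u_4 = 2·10 + 1·-2 + -3·2 = 12
u_5 = 2·12 + 1·10 + -3·-2 = 40
u_6 = 2·40 + 1·12 + -3·10 = 62
u_7 = 2·62 + 1·40 + -3·12 = 128
u_8 = 2·128 + 1·62 + -3·40 = 198
u_9 = 2·198 + 1·128 + -3·62 = 338
u_10 = 2·338 + 1·198 + -3·128 = 490
u_11 = 2·490 + 1·338 + -3·198 = 724
u_12 = 2·724 + 1·490 + -3·338 = 924
u_13 = 2·924 + 1·724 + -3·490 = 1102
u_14 = 2·1102 + 1·924 + -3·724 = 956
u_15 = 2·956 + 1·1102 + -3·924 = 242
u_16 = 2·242 + 1·956 + -3·1102 = -1866
u_17 = 2·-1866 + 1·242 + -3·956 = -6358
u_18 = 2·-6358 + 1·-1866 + -3·242 = -15308
u_19 = 2·-15308 + 1·-6358 + -3·-1866 = -31376
u_20 = 2·-31376 + 1·-15308 + -3·-6358 = -58986

-58986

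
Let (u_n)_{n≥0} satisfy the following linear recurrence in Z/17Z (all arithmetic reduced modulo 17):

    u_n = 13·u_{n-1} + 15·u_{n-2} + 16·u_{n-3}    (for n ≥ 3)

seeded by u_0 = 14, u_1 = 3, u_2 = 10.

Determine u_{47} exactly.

11

u_3 = 13·10 + 15·3 + 16·14 = 8
u_4 = 13·8 + 15·10 + 16·3 = 13
u_5 = 13·13 + 15·8 + 16·10 = 7
u_6 = 13·7 + 15·13 + 16·8 = 6
u_7 = 13·6 + 15·7 + 16·13 = 0
u_8 = 13·0 + 15·6 + 16·7 = 15
u_9 = 13·15 + 15·0 + 16·6 = 2
u_10 = 13·2 + 15·15 + 16·0 = 13
u_11 = 13·13 + 15·2 + 16·15 = 14
u_12 = 13·14 + 15·13 + 16·2 = 1
u_13 = 13·1 + 15·14 + 16·13 = 6
u_14 = 13·6 + 15·1 + 16·14 = 11
u_15 = 13·11 + 15·6 + 16·1 = 11
u_16 = 13·11 + 15·11 + 16·6 = 13
u_17 = 13·13 + 15·11 + 16·11 = 0
u_18 = 13·0 + 15·13 + 16·11 = 14
u_19 = 13·14 + 15·0 + 16·13 = 16
u_20 = 13·16 + 15·14 + 16·0 = 10
u_21 = 13·10 + 15·16 + 16·14 = 16
u_22 = 13·16 + 15·10 + 16·16 = 2
u_23 = 13·2 + 15·16 + 16·10 = 1
u_24 = 13·1 + 15·2 + 16·16 = 10
u_25 = 13·10 + 15·1 + 16·2 = 7
u_26 = 13·7 + 15·10 + 16·1 = 2
u_27 = 13·2 + 15·7 + 16·10 = 2
u_28 = 13·2 + 15·2 + 16·7 = 15
u_29 = 13·15 + 15·2 + 16·2 = 2
u_30 = 13·2 + 15·15 + 16·2 = 11
u_31 = 13·11 + 15·2 + 16·15 = 5
u_32 = 13·5 + 15·11 + 16·2 = 7
u_33 = 13·7 + 15·5 + 16·11 = 2
u_34 = 13·2 + 15·7 + 16·5 = 7
u_35 = 13·7 + 15·2 + 16·7 = 12
u_36 = 13·12 + 15·7 + 16·2 = 4
u_37 = 13·4 + 15·12 + 16·7 = 4
u_38 = 13·4 + 15·4 + 16·12 = 15
u_39 = 13·15 + 15·4 + 16·4 = 13
u_40 = 13·13 + 15·15 + 16·4 = 16
u_41 = 13·16 + 15·13 + 16·15 = 14
u_42 = 13·14 + 15·16 + 16·13 = 1
u_43 = 13·1 + 15·14 + 16·16 = 3
u_44 = 13·3 + 15·1 + 16·14 = 6
u_45 = 13·6 + 15·3 + 16·1 = 3
u_46 = 13·3 + 15·6 + 16·3 = 7
u_47 = 13·7 + 15·3 + 16·6 = 11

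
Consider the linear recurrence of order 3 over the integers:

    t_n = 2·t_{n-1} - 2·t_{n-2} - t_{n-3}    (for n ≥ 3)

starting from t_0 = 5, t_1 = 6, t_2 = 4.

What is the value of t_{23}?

t_3 = 2·4 + -2·6 + -1·5 = -9
t_4 = 2·-9 + -2·4 + -1·6 = -32
t_5 = 2·-32 + -2·-9 + -1·4 = -50
t_6 = 2·-50 + -2·-32 + -1·-9 = -27
t_7 = 2·-27 + -2·-50 + -1·-32 = 78
t_8 = 2·78 + -2·-27 + -1·-50 = 260
t_9 = 2·260 + -2·78 + -1·-27 = 391
t_10 = 2·391 + -2·260 + -1·78 = 184
t_11 = 2·184 + -2·391 + -1·260 = -674
t_12 = 2·-674 + -2·184 + -1·391 = -2107
t_13 = 2·-2107 + -2·-674 + -1·184 = -3050
t_14 = 2·-3050 + -2·-2107 + -1·-674 = -1212
t_15 = 2·-1212 + -2·-3050 + -1·-2107 = 5783
t_16 = 2·5783 + -2·-1212 + -1·-3050 = 17040
t_17 = 2·17040 + -2·5783 + -1·-1212 = 23726
t_18 = 2·23726 + -2·17040 + -1·5783 = 7589
t_19 = 2·7589 + -2·23726 + -1·17040 = -49314
t_20 = 2·-49314 + -2·7589 + -1·23726 = -137532
t_21 = 2·-137532 + -2·-49314 + -1·7589 = -184025
t_22 = 2·-184025 + -2·-137532 + -1·-49314 = -43672
t_23 = 2·-43672 + -2·-184025 + -1·-137532 = 418238

418238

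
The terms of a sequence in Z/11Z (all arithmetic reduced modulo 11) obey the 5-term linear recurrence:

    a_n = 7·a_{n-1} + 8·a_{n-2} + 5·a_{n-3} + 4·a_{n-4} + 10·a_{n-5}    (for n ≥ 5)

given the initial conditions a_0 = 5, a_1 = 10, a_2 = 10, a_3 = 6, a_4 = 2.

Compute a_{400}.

a_5 = 7·2 + 8·6 + 5·10 + 4·10 + 10·5 = 4
a_6 = 7·4 + 8·2 + 5·6 + 4·10 + 10·10 = 5
a_7 = 7·5 + 8·4 + 5·2 + 4·6 + 10·10 = 3
a_8 = 7·3 + 8·5 + 5·4 + 4·2 + 10·6 = 6
a_9 = 7·6 + 8·3 + 5·5 + 4·4 + 10·2 = 6
a_10 = 7·6 + 8·6 + 5·3 + 4·5 + 10·4 = 0
a_11 = 7·0 + 8·6 + 5·6 + 4·3 + 10·5 = 8
a_12 = 7·8 + 8·0 + 5·6 + 4·6 + 10·3 = 8
a_13 = 7·8 + 8·8 + 5·0 + 4·6 + 10·6 = 6
a_14 = 7·6 + 8·8 + 5·8 + 4·0 + 10·6 = 8
a_15 = 7·8 + 8·6 + 5·8 + 4·8 + 10·0 = 0
a_16 = 7·0 + 8·8 + 5·6 + 4·8 + 10·8 = 8
a_17 = 7·8 + 8·0 + 5·8 + 4·6 + 10·8 = 2
a_18 = 7·2 + 8·8 + 5·0 + 4·8 + 10·6 = 5
a_19 = 7·5 + 8·2 + 5·8 + 4·0 + 10·8 = 6
a_20 = 7·6 + 8·5 + 5·2 + 4·8 + 10·0 = 3
a_21 = 7·3 + 8·6 + 5·5 + 4·2 + 10·8 = 6
a_22 = 7·6 + 8·3 + 5·6 + 4·5 + 10·2 = 4
a_23 = 7·4 + 8·6 + 5·3 + 4·6 + 10·5 = 0
a_24 = 7·0 + 8·4 + 5·6 + 4·3 + 10·6 = 2
a_25 = 7·2 + 8·0 + 5·4 + 4·6 + 10·3 = 0
a_26 = 7·0 + 8·2 + 5·0 + 4·4 + 10·6 = 4
a_27 = 7·4 + 8·0 + 5·2 + 4·0 + 10·4 = 1
a_28 = 7·1 + 8·4 + 5·0 + 4·2 + 10·0 = 3
a_29 = 7·3 + 8·1 + 5·4 + 4·0 + 10·2 = 3
a_30 = 7·3 + 8·3 + 5·1 + 4·4 + 10·0 = 0
a_31 = 7·0 + 8·3 + 5·3 + 4·1 + 10·4 = 6
a_32 = 7·6 + 8·0 + 5·3 + 4·3 + 10·1 = 2
a_33 = 7·2 + 8·6 + 5·0 + 4·3 + 10·3 = 5
a_34 = 7·5 + 8·2 + 5·6 + 4·0 + 10·3 = 1
a_35 = 7·1 + 8·5 + 5·2 + 4·6 + 10·0 = 4
a_36 = 7·4 + 8·1 + 5·5 + 4·2 + 10·6 = 8
a_37 = 7·8 + 8·4 + 5·1 + 4·5 + 10·2 = 1
a_38 = 7·1 + 8·8 + 5·4 + 4·1 + 10·5 = 2
a_39 = 7·2 + 8·1 + 5·8 + 4·4 + 10·1 = 0
a_40 = 7·0 + 8·2 + 5·1 + 4·8 + 10·4 = 5
a_41 = 7·5 + 8·0 + 5·2 + 4·1 + 10·8 = 8
a_42 = 7·8 + 8·5 + 5·0 + 4·2 + 10·1 = 4
a_43 = 7·4 + 8·8 + 5·5 + 4·0 + 10·2 = 5
a_44 = 7·5 + 8·4 + 5·8 + 4·5 + 10·0 = 6
a_45 = 7·6 + 8·5 + 5·4 + 4·8 + 10·5 = 8
a_46 = 7·8 + 8·6 + 5·5 + 4·4 + 10·8 = 5
a_47 = 7·5 + 8·8 + 5·6 + 4·5 + 10·4 = 2
a_48 = 7·2 + 8·5 + 5·8 + 4·6 + 10·5 = 3
a_49 = 7·3 + 8·2 + 5·5 + 4·8 + 10·6 = 0
a_50 = 7·0 + 8·3 + 5·2 + 4·5 + 10·8 = 2
a_51 = 7·2 + 8·0 + 5·3 + 4·2 + 10·5 = 10
a_52 = 7·10 + 8·2 + 5·0 + 4·3 + 10·2 = 8
a_53 = 7·8 + 8·10 + 5·2 + 4·0 + 10·3 = 0
a_54 = 7·0 + 8·8 + 5·10 + 4·2 + 10·0 = 1
a_55 = 7·1 + 8·0 + 5·8 + 4·10 + 10·2 = 8
a_56 = 7·8 + 8·1 + 5·0 + 4·8 + 10·10 = 9
a_57 = 7·9 + 8·8 + 5·1 + 4·0 + 10·8 = 3
a_58 = 7·3 + 8·9 + 5·8 + 4·1 + 10·0 = 5
a_59 = 7·5 + 8·3 + 5·9 + 4·8 + 10·1 = 3
a_60 = 7·3 + 8·5 + 5·3 + 4·9 + 10·8 = 5
a_61 = 7·5 + 8·3 + 5·5 + 4·3 + 10·9 = 10
a_62 = 7·10 + 8·5 + 5·3 + 4·5 + 10·3 = 10
a_63 = 7·10 + 8·10 + 5·5 + 4·3 + 10·5 = 6
a_64 = 7·6 + 8·10 + 5·10 + 4·5 + 10·3 = 2
(a_60, a_61, a_62, a_63, a_64) = (5, 10, 10, 6, 2) = (a_0, a_1, a_2, a_3, a_4), so the sequence has period 60.
400 ≡ 40 (mod 60), hence a_400 = a_40 = 5.

5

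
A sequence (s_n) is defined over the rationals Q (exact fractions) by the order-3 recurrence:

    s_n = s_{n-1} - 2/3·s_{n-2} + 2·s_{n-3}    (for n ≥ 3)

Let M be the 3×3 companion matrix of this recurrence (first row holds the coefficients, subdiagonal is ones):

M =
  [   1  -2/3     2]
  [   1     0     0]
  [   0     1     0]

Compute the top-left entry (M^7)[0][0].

241/27

(M^7)[0][0] is the top entry after applying M 7 times to the unit state (1, 0, 0). Equivalently it is h_{9} for the auxiliary sequence (h_n) obeying the same recurrence with h_2 = 1 and h_i = 0 for 0 ≤ i < 2:
h_3 = 1·1 + -2/3·0 + 2·0 = 1
h_4 = 1·1 + -2/3·1 + 2·0 = 1/3
h_5 = 1·1/3 + -2/3·1 + 2·1 = 5/3
h_6 = 1·5/3 + -2/3·1/3 + 2·1 = 31/9
h_7 = 1·31/9 + -2/3·5/3 + 2·1/3 = 3
h_8 = 1·3 + -2/3·31/9 + 2·5/3 = 109/27
h_9 = 1·109/27 + -2/3·3 + 2·31/9 = 241/27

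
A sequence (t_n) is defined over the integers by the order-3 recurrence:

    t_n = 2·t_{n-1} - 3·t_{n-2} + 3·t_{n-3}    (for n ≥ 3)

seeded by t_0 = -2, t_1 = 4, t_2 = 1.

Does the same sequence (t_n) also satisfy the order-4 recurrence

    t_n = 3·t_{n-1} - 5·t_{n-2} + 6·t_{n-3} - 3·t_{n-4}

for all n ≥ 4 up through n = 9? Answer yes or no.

Terms t_0..t_9: -2, 4, 1, -16, -23, 5, 31, -22, -122, -85
n=4: candidate gives -23, actual t_4 = -23 ✓
n=5: candidate gives 5, actual t_5 = 5 ✓
n=6: candidate gives 31, actual t_6 = 31 ✓
n=7: candidate gives -22, actual t_7 = -22 ✓
n=8: candidate gives -122, actual t_8 = -122 ✓
n=9: candidate gives -85, actual t_9 = -85 ✓

yes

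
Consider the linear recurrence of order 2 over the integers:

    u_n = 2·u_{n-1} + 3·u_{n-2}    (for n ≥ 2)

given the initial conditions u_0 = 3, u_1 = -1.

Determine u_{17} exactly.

64570079

u_2 = 2·-1 + 3·3 = 7
u_3 = 2·7 + 3·-1 = 11
u_4 = 2·11 + 3·7 = 43
u_5 = 2·43 + 3·11 = 119
u_6 = 2·119 + 3·43 = 367
u_7 = 2·367 + 3·119 = 1091
u_8 = 2·1091 + 3·367 = 3283
u_9 = 2·3283 + 3·1091 = 9839
u_10 = 2·9839 + 3·3283 = 29527
u_11 = 2·29527 + 3·9839 = 88571
u_12 = 2·88571 + 3·29527 = 265723
u_13 = 2·265723 + 3·88571 = 797159
u_14 = 2·797159 + 3·265723 = 2391487
u_15 = 2·2391487 + 3·797159 = 7174451
u_16 = 2·7174451 + 3·2391487 = 21523363
u_17 = 2·21523363 + 3·7174451 = 64570079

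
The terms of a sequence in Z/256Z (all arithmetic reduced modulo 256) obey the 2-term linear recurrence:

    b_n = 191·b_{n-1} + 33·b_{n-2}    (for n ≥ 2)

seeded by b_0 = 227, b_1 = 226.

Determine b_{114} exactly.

b_2 = 191·226 + 33·227 = 225
b_3 = 191·225 + 33·226 = 1
b_4 = 191·1 + 33·225 = 192
b_5 = 191·192 + 33·1 = 97
b_6 = 191·97 + 33·192 = 31
b_7 = 191·31 + 33·97 = 162
b_8 = 191·162 + 33·31 = 221
b_9 = 191·221 + 33·162 = 197
b_10 = 191·197 + 33·221 = 120
b_11 = 191·120 + 33·197 = 237
b_12 = 191·237 + 33·120 = 75
b_13 = 191·75 + 33·237 = 130
b_14 = 191·130 + 33·75 = 169
b_15 = 191·169 + 33·130 = 217
b_16 = 191·217 + 33·169 = 176
b_17 = 191·176 + 33·217 = 73
b_18 = 191·73 + 33·176 = 39
b_19 = 191·39 + 33·73 = 130
b_20 = 191·130 + 33·39 = 5
b_21 = 191·5 + 33·130 = 125
b_22 = 191·125 + 33·5 = 232
b_23 = 191·232 + 33·125 = 53
b_24 = 191·53 + 33·232 = 115
b_25 = 191·115 + 33·53 = 162
b_26 = 191·162 + 33·115 = 177
b_27 = 191·177 + 33·162 = 241
b_28 = 191·241 + 33·177 = 160
b_29 = 191·160 + 33·241 = 113
b_30 = 191·113 + 33·160 = 239
b_31 = 191·239 + 33·113 = 226
b_32 = 191·226 + 33·239 = 109
b_33 = 191·109 + 33·226 = 117
b_34 = 191·117 + 33·109 = 88
b_35 = 191·88 + 33·117 = 189
b_36 = 191·189 + 33·88 = 91
b_37 = 191·91 + 33·189 = 66
b_38 = 191·66 + 33·91 = 249
b_39 = 191·249 + 33·66 = 73
b_40 = 191·73 + 33·249 = 144
b_41 = 191·144 + 33·73 = 217
b_42 = 191·217 + 33·144 = 119
b_43 = 191·119 + 33·217 = 194
b_44 = 191·194 + 33·119 = 21
b_45 = 191·21 + 33·194 = 173
b_46 = 191·173 + 33·21 = 200
b_47 = 191·200 + 33·173 = 133
b_48 = 191·133 + 33·200 = 3
b_49 = 191·3 + 33·133 = 98
b_50 = 191·98 + 33·3 = 129
b_51 = 191·129 + 33·98 = 225
b_52 = 191·225 + 33·129 = 128
b_53 = 191·128 + 33·225 = 129
b_54 = 191·129 + 33·128 = 191
b_55 = 191·191 + 33·129 = 34
b_56 = 191·34 + 33·191 = 253
b_57 = 191·253 + 33·34 = 37
b_58 = 191·37 + 33·253 = 56
b_59 = 191·56 + 33·37 = 141
b_60 = 191·141 + 33·56 = 107
b_61 = 191·107 + 33·141 = 2
b_62 = 191·2 + 33·107 = 73
b_63 = 191·73 + 33·2 = 185
b_64 = 191·185 + 33·73 = 112
b_65 = 191·112 + 33·185 = 105
b_66 = 191·105 + 33·112 = 199
b_67 = 191·199 + 33·105 = 2
b_68 = 191·2 + 33·199 = 37
b_69 = 191·37 + 33·2 = 221
b_70 = 191·221 + 33·37 = 168
b_71 = 191·168 + 33·221 = 213
b_72 = 191·213 + 33·168 = 147
b_73 = 191·147 + 33·213 = 34
b_74 = 191·34 + 33·147 = 81
b_75 = 191·81 + 33·34 = 209
b_76 = 191·209 + 33·81 = 96
b_77 = 191·96 + 33·209 = 145
b_78 = 191·145 + 33·96 = 143
b_79 = 191·143 + 33·145 = 98
b_80 = 191·98 + 33·143 = 141
b_81 = 191·141 + 33·98 = 213
b_82 = 191·213 + 33·141 = 24
b_83 = 191·24 + 33·213 = 93
b_84 = 191·93 + 33·24 = 123
b_85 = 191·123 + 33·93 = 194
b_86 = 191·194 + 33·123 = 153
b_87 = 191·153 + 33·194 = 41
b_88 = 191·41 + 33·153 = 80
b_89 = 191·80 + 33·41 = 249
b_90 = 191·249 + 33·80 = 23
b_91 = 191·23 + 33·249 = 66
b_92 = 191·66 + 33·23 = 53
b_93 = 191·53 + 33·66 = 13
b_94 = 191·13 + 33·53 = 136
b_95 = 191·136 + 33·13 = 37
b_96 = 191·37 + 33·136 = 35
b_97 = 191·35 + 33·37 = 226
b_98 = 191·226 + 33·35 = 33
b_99 = 191·33 + 33·226 = 193
b_100 = 191·193 + 33·33 = 64
b_101 = 191·64 + 33·193 = 161
b_102 = 191·161 + 33·64 = 95
b_103 = 191·95 + 33·161 = 162
b_104 = 191·162 + 33·95 = 29
b_105 = 191·29 + 33·162 = 133
b_106 = 191·133 + 33·29 = 248
b_107 = 191·248 + 33·133 = 45
b_108 = 191·45 + 33·248 = 139
b_109 = 191·139 + 33·45 = 130
b_110 = 191·130 + 33·139 = 233
b_111 = 191·233 + 33·130 = 153
b_112 = 191·153 + 33·233 = 48
b_113 = 191·48 + 33·153 = 137
b_114 = 191·137 + 33·48 = 103

103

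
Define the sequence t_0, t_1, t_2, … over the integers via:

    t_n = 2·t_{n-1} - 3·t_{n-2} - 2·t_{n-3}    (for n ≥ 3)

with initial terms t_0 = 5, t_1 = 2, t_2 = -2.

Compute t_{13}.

22292

t_3 = 2·-2 + -3·2 + -2·5 = -20
t_4 = 2·-20 + -3·-2 + -2·2 = -38
t_5 = 2·-38 + -3·-20 + -2·-2 = -12
t_6 = 2·-12 + -3·-38 + -2·-20 = 130
t_7 = 2·130 + -3·-12 + -2·-38 = 372
t_8 = 2·372 + -3·130 + -2·-12 = 378
t_9 = 2·378 + -3·372 + -2·130 = -620
t_10 = 2·-620 + -3·378 + -2·372 = -3118
t_11 = 2·-3118 + -3·-620 + -2·378 = -5132
t_12 = 2·-5132 + -3·-3118 + -2·-620 = 330
t_13 = 2·330 + -3·-5132 + -2·-3118 = 22292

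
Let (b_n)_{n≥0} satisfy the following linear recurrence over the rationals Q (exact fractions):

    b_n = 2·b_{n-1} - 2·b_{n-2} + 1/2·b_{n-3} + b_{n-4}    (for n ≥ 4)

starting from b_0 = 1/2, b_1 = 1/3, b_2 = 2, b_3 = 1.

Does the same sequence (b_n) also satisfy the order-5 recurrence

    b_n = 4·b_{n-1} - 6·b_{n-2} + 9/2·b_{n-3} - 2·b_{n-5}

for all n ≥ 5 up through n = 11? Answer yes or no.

Terms b_0..b_11: 1/2, 1/3, 2, 1, -4/3, -10/3, -3/2, 4, 8, 47/12, -23/3, -91/6
n=5: candidate gives -10/3, actual b_5 = -10/3 ✓
n=6: candidate gives -3/2, actual b_6 = -3/2 ✓
n=7: candidate gives 4, actual b_7 = 4 ✓
n=8: candidate gives 8, actual b_8 = 8 ✓
n=9: candidate gives 47/12, actual b_9 = 47/12 ✓
n=10: candidate gives -23/3, actual b_10 = -23/3 ✓
n=11: candidate gives -91/6, actual b_11 = -91/6 ✓

yes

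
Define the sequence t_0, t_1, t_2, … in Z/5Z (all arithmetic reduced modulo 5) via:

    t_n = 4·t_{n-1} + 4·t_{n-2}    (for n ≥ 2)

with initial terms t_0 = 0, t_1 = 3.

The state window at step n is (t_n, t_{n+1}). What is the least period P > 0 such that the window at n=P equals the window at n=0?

n=0: window = (0, 3)
n=1: window = (3, 2)
n=2: window = (2, 0)
n=3: window = (0, 3)
window at n=3 equals window at n=0 → period = 3

3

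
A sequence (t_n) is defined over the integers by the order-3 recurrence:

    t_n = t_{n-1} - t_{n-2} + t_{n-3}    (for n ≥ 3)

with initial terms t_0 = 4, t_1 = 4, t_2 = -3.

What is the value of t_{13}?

t_3 = 1·-3 + -1·4 + 1·4 = -3
t_4 = 1·-3 + -1·-3 + 1·4 = 4
t_5 = 1·4 + -1·-3 + 1·-3 = 4
t_6 = 1·4 + -1·4 + 1·-3 = -3
(t_4, t_5, t_6) = (4, 4, -3) = (t_0, t_1, t_2), so the sequence has period 4.
13 ≡ 1 (mod 4), hence t_13 = t_1 = 4.

4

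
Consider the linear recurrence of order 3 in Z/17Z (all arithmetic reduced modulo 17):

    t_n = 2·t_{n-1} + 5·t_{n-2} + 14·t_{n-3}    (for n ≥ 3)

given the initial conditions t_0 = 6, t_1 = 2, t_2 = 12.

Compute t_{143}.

t_3 = 2·12 + 5·2 + 14·6 = 16
t_4 = 2·16 + 5·12 + 14·2 = 1
t_5 = 2·1 + 5·16 + 14·12 = 12
t_6 = 2·12 + 5·1 + 14·16 = 15
t_7 = 2·15 + 5·12 + 14·1 = 2
t_8 = 2·2 + 5·15 + 14·12 = 9
t_9 = 2·9 + 5·2 + 14·15 = 0
t_10 = 2·0 + 5·9 + 14·2 = 5
t_11 = 2·5 + 5·0 + 14·9 = 0
t_12 = 2·0 + 5·5 + 14·0 = 8
t_13 = 2·8 + 5·0 + 14·5 = 1
t_14 = 2·1 + 5·8 + 14·0 = 8
t_15 = 2·8 + 5·1 + 14·8 = 14
t_16 = 2·14 + 5·8 + 14·1 = 14
t_17 = 2·14 + 5·14 + 14·8 = 6
t_18 = 2·6 + 5·14 + 14·14 = 6
t_19 = 2·6 + 5·6 + 14·14 = 0
t_20 = 2·0 + 5·6 + 14·6 = 12
t_21 = 2·12 + 5·0 + 14·6 = 6
t_22 = 2·6 + 5·12 + 14·0 = 4
t_23 = 2·4 + 5·6 + 14·12 = 2
t_24 = 2·2 + 5·4 + 14·6 = 6
t_25 = 2·6 + 5·2 + 14·4 = 10
t_26 = 2·10 + 5·6 + 14·2 = 10
t_27 = 2·10 + 5·10 + 14·6 = 1
t_28 = 2·1 + 5·10 + 14·10 = 5
t_29 = 2·5 + 5·1 + 14·10 = 2
t_30 = 2·2 + 5·5 + 14·1 = 9
t_31 = 2·9 + 5·2 + 14·5 = 13
t_32 = 2·13 + 5·9 + 14·2 = 14
t_33 = 2·14 + 5·13 + 14·9 = 15
t_34 = 2·15 + 5·14 + 14·13 = 10
t_35 = 2·10 + 5·15 + 14·14 = 2
t_36 = 2·2 + 5·10 + 14·15 = 9
t_37 = 2·9 + 5·2 + 14·10 = 15
t_38 = 2·15 + 5·9 + 14·2 = 1
t_39 = 2·1 + 5·15 + 14·9 = 16
t_40 = 2·16 + 5·1 + 14·15 = 9
t_41 = 2·9 + 5·16 + 14·1 = 10
t_42 = 2·10 + 5·9 + 14·16 = 0
t_43 = 2·0 + 5·10 + 14·9 = 6
t_44 = 2·6 + 5·0 + 14·10 = 16
t_45 = 2·16 + 5·6 + 14·0 = 11
t_46 = 2·11 + 5·16 + 14·6 = 16
t_47 = 2·16 + 5·11 + 14·16 = 5
t_48 = 2·5 + 5·16 + 14·11 = 6
t_49 = 2·6 + 5·5 + 14·16 = 6
t_50 = 2·6 + 5·6 + 14·5 = 10
t_51 = 2·10 + 5·6 + 14·6 = 15
t_52 = 2·15 + 5·10 + 14·6 = 11
t_53 = 2·11 + 5·15 + 14·10 = 16
t_54 = 2·16 + 5·11 + 14·15 = 8
t_55 = 2·8 + 5·16 + 14·11 = 12
t_56 = 2·12 + 5·8 + 14·16 = 16
t_57 = 2·16 + 5·12 + 14·8 = 0
t_58 = 2·0 + 5·16 + 14·12 = 10
t_59 = 2·10 + 5·0 + 14·16 = 6
t_60 = 2·6 + 5·10 + 14·0 = 11
t_61 = 2·11 + 5·6 + 14·10 = 5
t_62 = 2·5 + 5·11 + 14·6 = 13
t_63 = 2·13 + 5·5 + 14·11 = 1
t_64 = 2·1 + 5·13 + 14·5 = 1
t_65 = 2·1 + 5·1 + 14·13 = 2
t_66 = 2·2 + 5·1 + 14·1 = 6
t_67 = 2·6 + 5·2 + 14·1 = 2
t_68 = 2·2 + 5·6 + 14·2 = 11
t_69 = 2·11 + 5·2 + 14·6 = 14
t_70 = 2·14 + 5·11 + 14·2 = 9
t_71 = 2·9 + 5·14 + 14·11 = 4
t_72 = 2·4 + 5·9 + 14·14 = 11
t_73 = 2·11 + 5·4 + 14·9 = 15
t_74 = 2·15 + 5·11 + 14·4 = 5
t_75 = 2·5 + 5·15 + 14·11 = 1
t_76 = 2·1 + 5·5 + 14·15 = 16
t_77 = 2·16 + 5·1 + 14·5 = 5
t_78 = 2·5 + 5·16 + 14·1 = 2
t_79 = 2·2 + 5·5 + 14·16 = 15
t_80 = 2·15 + 5·2 + 14·5 = 8
t_81 = 2·8 + 5·15 + 14·2 = 0
t_82 = 2·0 + 5·8 + 14·15 = 12
t_83 = 2·12 + 5·0 + 14·8 = 0
t_84 = 2·0 + 5·12 + 14·0 = 9
t_85 = 2·9 + 5·0 + 14·12 = 16
t_86 = 2·16 + 5·9 + 14·0 = 9
t_87 = 2·9 + 5·16 + 14·9 = 3
t_88 = 2·3 + 5·9 + 14·16 = 3
t_89 = 2·3 + 5·3 + 14·9 = 11
t_90 = 2·11 + 5·3 + 14·3 = 11
t_91 = 2·11 + 5·11 + 14·3 = 0
t_92 = 2·0 + 5·11 + 14·11 = 5
t_93 = 2·5 + 5·0 + 14·11 = 11
t_94 = 2·11 + 5·5 + 14·0 = 13
t_95 = 2·13 + 5·11 + 14·5 = 15
t_96 = 2·15 + 5·13 + 14·11 = 11
t_97 = 2·11 + 5·15 + 14·13 = 7
t_98 = 2·7 + 5·11 + 14·15 = 7
t_99 = 2·7 + 5·7 + 14·11 = 16
t_100 = 2·16 + 5·7 + 14·7 = 12
t_101 = 2·12 + 5·16 + 14·7 = 15
t_102 = 2·15 + 5·12 + 14·16 = 8
t_103 = 2·8 + 5·15 + 14·12 = 4
t_104 = 2·4 + 5·8 + 14·15 = 3
t_105 = 2·3 + 5·4 + 14·8 = 2
t_106 = 2·2 + 5·3 + 14·4 = 7
t_107 = 2·7 + 5·2 + 14·3 = 15
t_108 = 2·15 + 5·7 + 14·2 = 8
t_109 = 2·8 + 5·15 + 14·7 = 2
t_110 = 2·2 + 5·8 + 14·15 = 16
t_111 = 2·16 + 5·2 + 14·8 = 1
t_112 = 2·1 + 5·16 + 14·2 = 8
t_113 = 2·8 + 5·1 + 14·16 = 7
t_114 = 2·7 + 5·8 + 14·1 = 0
t_115 = 2·0 + 5·7 + 14·8 = 11
t_116 = 2·11 + 5·0 + 14·7 = 1
t_117 = 2·1 + 5·11 + 14·0 = 6
t_118 = 2·6 + 5·1 + 14·11 = 1
t_119 = 2·1 + 5·6 + 14·1 = 12
t_120 = 2·12 + 5·1 + 14·6 = 11
t_121 = 2·11 + 5·12 + 14·1 = 11
t_122 = 2·11 + 5·11 + 14·12 = 7
t_123 = 2·7 + 5·11 + 14·11 = 2
t_124 = 2·2 + 5·7 + 14·11 = 6
t_125 = 2·6 + 5·2 + 14·7 = 1
t_126 = 2·1 + 5·6 + 14·2 = 9
t_127 = 2·9 + 5·1 + 14·6 = 5
t_128 = 2·5 + 5·9 + 14·1 = 1
t_129 = 2·1 + 5·5 + 14·9 = 0
t_130 = 2·0 + 5·1 + 14·5 = 7
t_131 = 2·7 + 5·0 + 14·1 = 11
t_132 = 2·11 + 5·7 + 14·0 = 6
t_133 = 2·6 + 5·11 + 14·7 = 12
t_134 = 2·12 + 5·6 + 14·11 = 4
t_135 = 2·4 + 5·12 + 14·6 = 16
t_136 = 2·16 + 5·4 + 14·12 = 16
t_137 = 2·16 + 5·16 + 14·4 = 15
t_138 = 2·15 + 5·16 + 14·16 = 11
t_139 = 2·11 + 5·15 + 14·16 = 15
t_140 = 2·15 + 5·11 + 14·15 = 6
t_141 = 2·6 + 5·15 + 14·11 = 3
t_142 = 2·3 + 5·6 + 14·15 = 8
t_143 = 2·8 + 5·3 + 14·6 = 13

13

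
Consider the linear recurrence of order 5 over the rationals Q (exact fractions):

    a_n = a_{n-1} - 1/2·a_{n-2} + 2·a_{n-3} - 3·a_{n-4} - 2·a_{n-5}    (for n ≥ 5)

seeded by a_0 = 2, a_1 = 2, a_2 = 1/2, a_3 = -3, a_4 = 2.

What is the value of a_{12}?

a_5 = 1·2 + -1/2·-3 + 2·1/2 + -3·2 + -2·2 = -11/2
a_6 = 1·-11/2 + -1/2·2 + 2·-3 + -3·1/2 + -2·2 = -18
a_7 = 1·-18 + -1/2·-11/2 + 2·2 + -3·-3 + -2·1/2 = -13/4
a_8 = 1·-13/4 + -1/2·-18 + 2·-11/2 + -3·2 + -2·-3 = -21/4
a_9 = 1·-21/4 + -1/2·-13/4 + 2·-18 + -3·-11/2 + -2·2 = -217/8
a_10 = 1·-217/8 + -1/2·-21/4 + 2·-13/4 + -3·-18 + -2·-11/2 = 34
a_11 = 1·34 + -1/2·-217/8 + 2·-21/4 + -3·-13/4 + -2·-18 = 1325/16
a_12 = 1·1325/16 + -1/2·34 + 2·-217/8 + -3·-21/4 + -2·-13/4 = 541/16

541/16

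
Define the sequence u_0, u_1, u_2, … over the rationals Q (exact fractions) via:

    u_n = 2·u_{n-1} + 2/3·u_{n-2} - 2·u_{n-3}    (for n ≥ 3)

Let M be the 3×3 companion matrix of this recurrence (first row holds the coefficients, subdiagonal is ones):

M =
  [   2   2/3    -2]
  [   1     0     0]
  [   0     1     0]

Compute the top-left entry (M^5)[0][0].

(M^5)[0][0] is the top entry after applying M 5 times to the unit state (1, 0, 0). Equivalently it is h_{7} for the auxiliary sequence (h_n) obeying the same recurrence with h_2 = 1 and h_i = 0 for 0 ≤ i < 2:
h_3 = 2·1 + 2/3·0 + -2·0 = 2
h_4 = 2·2 + 2/3·1 + -2·0 = 14/3
h_5 = 2·14/3 + 2/3·2 + -2·1 = 26/3
h_6 = 2·26/3 + 2/3·14/3 + -2·2 = 148/9
h_7 = 2·148/9 + 2/3·26/3 + -2·14/3 = 88/3

88/3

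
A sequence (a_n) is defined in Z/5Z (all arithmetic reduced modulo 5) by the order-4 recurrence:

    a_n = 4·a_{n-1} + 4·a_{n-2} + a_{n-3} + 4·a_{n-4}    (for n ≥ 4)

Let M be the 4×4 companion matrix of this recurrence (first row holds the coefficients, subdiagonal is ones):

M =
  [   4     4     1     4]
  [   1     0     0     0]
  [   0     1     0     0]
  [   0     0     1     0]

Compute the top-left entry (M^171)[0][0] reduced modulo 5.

(M^171)[0][0] is the top entry after applying M 171 times to the unit state (1, 0, 0, 0). Equivalently it is h_{174} for the auxiliary sequence (h_n) obeying the same recurrence with h_3 = 1 and h_i = 0 for 0 ≤ i < 3:
h_4 = 4·1 + 4·0 + 1·0 + 4·0 = 4
h_5 = 4·4 + 4·1 + 1·0 + 4·0 = 0
h_6 = 4·0 + 4·4 + 1·1 + 4·0 = 2
h_7 = 4·2 + 4·0 + 1·4 + 4·1 = 1
h_8 = 4·1 + 4·2 + 1·0 + 4·4 = 3
h_9 = 4·3 + 4·1 + 1·2 + 4·0 = 3
h_10 = 4·3 + 4·3 + 1·1 + 4·2 = 3
h_11 = 4·3 + 4·3 + 1·3 + 4·1 = 1
h_12 = 4·1 + 4·3 + 1·3 + 4·3 = 1
h_13 = 4·1 + 4·1 + 1·3 + 4·3 = 3
h_14 = 4·3 + 4·1 + 1·1 + 4·3 = 4
h_15 = 4·4 + 4·3 + 1·1 + 4·1 = 3
h_16 = 4·3 + 4·4 + 1·3 + 4·1 = 0
h_17 = 4·0 + 4·3 + 1·4 + 4·3 = 3
h_18 = 4·3 + 4·0 + 1·3 + 4·4 = 1
h_19 = 4·1 + 4·3 + 1·0 + 4·3 = 3
h_20 = 4·3 + 4·1 + 1·3 + 4·0 = 4
h_21 = 4·4 + 4·3 + 1·1 + 4·3 = 1
h_22 = 4·1 + 4·4 + 1·3 + 4·1 = 2
h_23 = 4·2 + 4·1 + 1·4 + 4·3 = 3
h_24 = 4·3 + 4·2 + 1·1 + 4·4 = 2
h_25 = 4·2 + 4·3 + 1·2 + 4·1 = 1
h_26 = 4·1 + 4·2 + 1·3 + 4·2 = 3
h_27 = 4·3 + 4·1 + 1·2 + 4·3 = 0
h_28 = 4·0 + 4·3 + 1·1 + 4·2 = 1
h_29 = 4·1 + 4·0 + 1·3 + 4·1 = 1
h_30 = 4·1 + 4·1 + 1·0 + 4·3 = 0
h_31 = 4·0 + 4·1 + 1·1 + 4·0 = 0
h_32 = 4·0 + 4·0 + 1·1 + 4·1 = 0
h_33 = 4·0 + 4·0 + 1·0 + 4·1 = 4
h_34 = 4·4 + 4·0 + 1·0 + 4·0 = 1
h_35 = 4·1 + 4·4 + 1·0 + 4·0 = 0
h_36 = 4·0 + 4·1 + 1·4 + 4·0 = 3
h_37 = 4·3 + 4·0 + 1·1 + 4·4 = 4
h_38 = 4·4 + 4·3 + 1·0 + 4·1 = 2
h_39 = 4·2 + 4·4 + 1·3 + 4·0 = 2
h_40 = 4·2 + 4·2 + 1·4 + 4·3 = 2
h_41 = 4·2 + 4·2 + 1·2 + 4·4 = 4
h_42 = 4·4 + 4·2 + 1·2 + 4·2 = 4
h_43 = 4·4 + 4·4 + 1·2 + 4·2 = 2
h_44 = 4·2 + 4·4 + 1·4 + 4·2 = 1
h_45 = 4·1 + 4·2 + 1·4 + 4·4 = 2
h_46 = 4·2 + 4·1 + 1·2 + 4·4 = 0
h_47 = 4·0 + 4·2 + 1·1 + 4·2 = 2
h_48 = 4·2 + 4·0 + 1·2 + 4·1 = 4
h_49 = 4·4 + 4·2 + 1·0 + 4·2 = 2
h_50 = 4·2 + 4·4 + 1·2 + 4·0 = 1
h_51 = 4·1 + 4·2 + 1·4 + 4·2 = 4
h_52 = 4·4 + 4·1 + 1·2 + 4·4 = 3
h_53 = 4·3 + 4·4 + 1·1 + 4·2 = 2
h_54 = 4·2 + 4·3 + 1·4 + 4·1 = 3
h_55 = 4·3 + 4·2 + 1·3 + 4·4 = 4
h_56 = 4·4 + 4·3 + 1·2 + 4·3 = 2
h_57 = 4·2 + 4·4 + 1·3 + 4·2 = 0
h_58 = 4·0 + 4·2 + 1·4 + 4·3 = 4
h_59 = 4·4 + 4·0 + 1·2 + 4·4 = 4
h_60 = 4·4 + 4·4 + 1·0 + 4·2 = 0
h_61 = 4·0 + 4·4 + 1·4 + 4·0 = 0
h_62 = 4·0 + 4·0 + 1·4 + 4·4 = 0
h_63 = 4·0 + 4·0 + 1·0 + 4·4 = 1
(h_60, h_61, h_62, h_63) = (0, 0, 0, 1) = (h_0, h_1, h_2, h_3), so the sequence has period 60.
174 ≡ 54 (mod 60), hence h_174 = h_54 = 3.

3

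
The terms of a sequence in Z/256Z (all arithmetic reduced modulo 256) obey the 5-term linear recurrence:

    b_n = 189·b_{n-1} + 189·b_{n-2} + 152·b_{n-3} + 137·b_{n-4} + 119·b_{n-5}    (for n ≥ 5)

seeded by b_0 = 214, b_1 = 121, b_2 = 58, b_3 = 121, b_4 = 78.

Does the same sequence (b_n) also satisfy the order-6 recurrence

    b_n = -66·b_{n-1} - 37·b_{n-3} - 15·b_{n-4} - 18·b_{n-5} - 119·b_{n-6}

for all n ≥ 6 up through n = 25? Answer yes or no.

Terms b_0..b_25: 214, 121, 58, 121, 78, 150, 117, 38, 124, 154, 37, 92, 179, 25, 159, 143, 93, 58, 25, 239, 150, 78, 147, 179, 93, 144
n=6: candidate gives 117, actual b_6 = 117 ✓
n=7: candidate gives 38, actual b_7 = 38 ✓
n=8: candidate gives 124, actual b_8 = 124 ✓
n=9: candidate gives 154, actual b_9 = 154 ✓
n=10: candidate gives 37, actual b_10 = 37 ✓
n=11: candidate gives 92, actual b_11 = 92 ✓
n=12: candidate gives 179, actual b_12 = 179 ✓
n=13: candidate gives 25, actual b_13 = 25 ✓
n=14: candidate gives 159, actual b_14 = 159 ✓
n=15: candidate gives 143, actual b_15 = 143 ✓
n=16: candidate gives 93, actual b_16 = 93 ✓
n=17: candidate gives 58, actual b_17 = 58 ✓
n=18: candidate gives 25, actual b_18 = 25 ✓
n=19: candidate gives 239, actual b_19 = 239 ✓
n=20: candidate gives 150, actual b_20 = 150 ✓
n=21: candidate gives 78, actual b_21 = 78 ✓
n=22: candidate gives 147, actual b_22 = 147 ✓
n=23: candidate gives 179, actual b_23 = 179 ✓
n=24: candidate gives 93, actual b_24 = 93 ✓
n=25: candidate gives 144, actual b_25 = 144 ✓

yes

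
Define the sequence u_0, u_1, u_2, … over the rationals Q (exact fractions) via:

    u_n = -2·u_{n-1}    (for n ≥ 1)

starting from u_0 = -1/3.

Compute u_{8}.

-256/3

u_1 = -2·-1/3 = 2/3
u_2 = -2·2/3 = -4/3
u_3 = -2·-4/3 = 8/3
u_4 = -2·8/3 = -16/3
u_5 = -2·-16/3 = 32/3
u_6 = -2·32/3 = -64/3
u_7 = -2·-64/3 = 128/3
u_8 = -2·128/3 = -256/3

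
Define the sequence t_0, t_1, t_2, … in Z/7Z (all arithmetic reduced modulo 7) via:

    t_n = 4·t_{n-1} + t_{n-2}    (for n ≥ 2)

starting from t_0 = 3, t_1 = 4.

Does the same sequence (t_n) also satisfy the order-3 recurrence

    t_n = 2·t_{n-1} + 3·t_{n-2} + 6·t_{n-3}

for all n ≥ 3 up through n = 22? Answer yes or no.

Terms t_0..t_22: 3, 4, 5, 3, 3, 1, 0, 1, 4, 3, 2, 4, 4, 6, 0, 6, 3, 4, 5, 3, 3, 1, 0
n=3: candidate gives 5, actual t_3 = 3 ✗

no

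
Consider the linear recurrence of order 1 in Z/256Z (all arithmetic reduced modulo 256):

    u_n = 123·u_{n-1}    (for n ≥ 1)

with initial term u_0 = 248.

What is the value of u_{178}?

56

u_1 = 123·248 = 40
u_2 = 123·40 = 56
u_3 = 123·56 = 232
u_4 = 123·232 = 120
u_5 = 123·120 = 168
u_6 = 123·168 = 184
u_7 = 123·184 = 104
u_8 = 123·104 = 248
(u_8) = (248) = (u_0), so the sequence has period 8.
178 ≡ 2 (mod 8), hence u_178 = u_2 = 56.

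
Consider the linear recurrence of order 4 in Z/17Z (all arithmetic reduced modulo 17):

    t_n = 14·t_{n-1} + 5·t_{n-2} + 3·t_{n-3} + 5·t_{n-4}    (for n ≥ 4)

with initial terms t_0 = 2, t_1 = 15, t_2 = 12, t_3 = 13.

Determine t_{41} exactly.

0

t_4 = 14·13 + 5·12 + 3·15 + 5·2 = 8
t_5 = 14·8 + 5·13 + 3·12 + 5·15 = 16
t_6 = 14·16 + 5·8 + 3·13 + 5·12 = 6
t_7 = 14·6 + 5·16 + 3·8 + 5·13 = 15
t_8 = 14·15 + 5·6 + 3·16 + 5·8 = 5
t_9 = 14·5 + 5·15 + 3·6 + 5·16 = 5
t_10 = 14·5 + 5·5 + 3·15 + 5·6 = 0
t_11 = 14·0 + 5·5 + 3·5 + 5·15 = 13
t_12 = 14·13 + 5·0 + 3·5 + 5·5 = 1
t_13 = 14·1 + 5·13 + 3·0 + 5·5 = 2
t_14 = 14·2 + 5·1 + 3·13 + 5·0 = 4
t_15 = 14·4 + 5·2 + 3·1 + 5·13 = 15
t_16 = 14·15 + 5·4 + 3·2 + 5·1 = 3
t_17 = 14·3 + 5·15 + 3·4 + 5·2 = 3
t_18 = 14·3 + 5·3 + 3·15 + 5·4 = 3
t_19 = 14·3 + 5·3 + 3·3 + 5·15 = 5
t_20 = 14·5 + 5·3 + 3·3 + 5·3 = 7
t_21 = 14·7 + 5·5 + 3·3 + 5·3 = 11
t_22 = 14·11 + 5·7 + 3·5 + 5·3 = 15
t_23 = 14·15 + 5·11 + 3·7 + 5·5 = 5
t_24 = 14·5 + 5·15 + 3·11 + 5·7 = 9
t_25 = 14·9 + 5·5 + 3·15 + 5·11 = 13
t_26 = 14·13 + 5·9 + 3·5 + 5·15 = 11
t_27 = 14·11 + 5·13 + 3·9 + 5·5 = 16
t_28 = 14·16 + 5·11 + 3·13 + 5·9 = 6
t_29 = 14·6 + 5·16 + 3·11 + 5·13 = 7
t_30 = 14·7 + 5·6 + 3·16 + 5·11 = 10
t_31 = 14·10 + 5·7 + 3·6 + 5·16 = 1
t_32 = 14·1 + 5·10 + 3·7 + 5·6 = 13
t_33 = 14·13 + 5·1 + 3·10 + 5·7 = 14
t_34 = 14·14 + 5·13 + 3·1 + 5·10 = 8
t_35 = 14·8 + 5·14 + 3·13 + 5·1 = 5
t_36 = 14·5 + 5·8 + 3·14 + 5·13 = 13
t_37 = 14·13 + 5·5 + 3·8 + 5·14 = 12
t_38 = 14·12 + 5·13 + 3·5 + 5·8 = 16
t_39 = 14·16 + 5·12 + 3·13 + 5·5 = 8
t_40 = 14·8 + 5·16 + 3·12 + 5·13 = 4
t_41 = 14·4 + 5·8 + 3·16 + 5·12 = 0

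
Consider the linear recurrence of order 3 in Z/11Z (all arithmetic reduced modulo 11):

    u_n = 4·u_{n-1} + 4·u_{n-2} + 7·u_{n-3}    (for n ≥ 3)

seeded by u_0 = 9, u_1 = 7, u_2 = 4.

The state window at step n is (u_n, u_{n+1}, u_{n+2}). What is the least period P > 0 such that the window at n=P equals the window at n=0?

190

n=0: window = (9, 7, 4)
n=1: window = (7, 4, 8)
n=2: window = (4, 8, 9)
n=3: window = (8, 9, 8)
n=4: window = (9, 8, 3)
n=5: window = (8, 3, 8)
n=6: window = (3, 8, 1)
n=7: window = (8, 1, 2)
n=8: window = (1, 2, 2)
n=9: window = (2, 2, 1)
n=10: window = (2, 1, 4)
n=11: window = (1, 4, 1)
n=12: window = (4, 1, 5)
n=13: window = (1, 5, 8)
n=14: window = (5, 8, 4)
n=15: window = (8, 4, 6)
n=16: window = (4, 6, 8)
n=17: window = (6, 8, 7)
n=18: window = (8, 7, 3)
n=19: window = (7, 3, 8)
n=20: window = (3, 8, 5)
n=21: window = (8, 5, 7)
n=22: window = (5, 7, 5)
n=23: window = (7, 5, 6)
n=24: window = (5, 6, 5)
n=25: window = (6, 5, 2)
n=26: window = (5, 2, 4)
n=27: window = (2, 4, 4)
n=28: window = (4, 4, 2)
n=29: window = (4, 2, 8)
n=30: window = (2, 8, 2)
n=31: window = (8, 2, 10)
n=32: window = (2, 10, 5)
n=33: window = (10, 5, 8)
n=34: window = (5, 8, 1)
n=35: window = (8, 1, 5)
n=36: window = (1, 5, 3)
n=37: window = (5, 3, 6)
n=38: window = (3, 6, 5)
n=39: window = (6, 5, 10)
n=40: window = (5, 10, 3)
…
n=188: window = (3, 4, 9)
n=189: window = (4, 9, 7)
n=190: window = (9, 7, 4)
window at n=190 equals window at n=0 → period = 190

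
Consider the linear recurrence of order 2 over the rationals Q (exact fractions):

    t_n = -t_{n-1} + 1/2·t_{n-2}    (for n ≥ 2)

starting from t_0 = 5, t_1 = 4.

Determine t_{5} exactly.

6

t_2 = -1·4 + 1/2·5 = -3/2
t_3 = -1·-3/2 + 1/2·4 = 7/2
t_4 = -1·7/2 + 1/2·-3/2 = -17/4
t_5 = -1·-17/4 + 1/2·7/2 = 6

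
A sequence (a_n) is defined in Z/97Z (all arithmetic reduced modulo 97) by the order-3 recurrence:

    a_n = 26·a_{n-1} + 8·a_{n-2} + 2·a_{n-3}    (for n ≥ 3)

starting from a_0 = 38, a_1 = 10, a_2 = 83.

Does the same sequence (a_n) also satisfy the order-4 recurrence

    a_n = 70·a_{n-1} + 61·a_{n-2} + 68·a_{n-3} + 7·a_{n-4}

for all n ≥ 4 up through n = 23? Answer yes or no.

no

Terms a_0..a_23: 38, 10, 83, 83, 29, 32, 66, 90, 22, 66, 35, 27, 47, 53, 62, 93, 13, 42, 24, 16, 13, 29, 17, 21
n=4: candidate gives 82, actual a_4 = 29 ✗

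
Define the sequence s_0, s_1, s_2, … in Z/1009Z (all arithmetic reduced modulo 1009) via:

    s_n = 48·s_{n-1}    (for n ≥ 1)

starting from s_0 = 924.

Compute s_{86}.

s_1 = 48·924 = 965
s_2 = 48·965 = 915
s_3 = 48·915 = 533
s_4 = 48·533 = 359
s_5 = 48·359 = 79
s_6 = 48·79 = 765
s_7 = 48·765 = 396
s_8 = 48·396 = 846
s_9 = 48·846 = 248
s_10 = 48·248 = 805
s_11 = 48·805 = 298
s_12 = 48·298 = 178
s_13 = 48·178 = 472
s_14 = 48·472 = 458
s_15 = 48·458 = 795
s_16 = 48·795 = 827
s_17 = 48·827 = 345
s_18 = 48·345 = 416
s_19 = 48·416 = 797
s_20 = 48·797 = 923
s_21 = 48·923 = 917
s_22 = 48·917 = 629
s_23 = 48·629 = 931
s_24 = 48·931 = 292
s_25 = 48·292 = 899
s_26 = 48·899 = 774
s_27 = 48·774 = 828
s_28 = 48·828 = 393
s_29 = 48·393 = 702
s_30 = 48·702 = 399
s_31 = 48·399 = 990
s_32 = 48·990 = 97
s_33 = 48·97 = 620
s_34 = 48·620 = 499
s_35 = 48·499 = 745
s_36 = 48·745 = 445
s_37 = 48·445 = 171
s_38 = 48·171 = 136
s_39 = 48·136 = 474
s_40 = 48·474 = 554
s_41 = 48·554 = 358
s_42 = 48·358 = 31
s_43 = 48·31 = 479
s_44 = 48·479 = 794
s_45 = 48·794 = 779
s_46 = 48·779 = 59
s_47 = 48·59 = 814
s_48 = 48·814 = 730
s_49 = 48·730 = 734
s_50 = 48·734 = 926
s_51 = 48·926 = 52
s_52 = 48·52 = 478
s_53 = 48·478 = 746
s_54 = 48·746 = 493
s_55 = 48·493 = 457
s_56 = 48·457 = 747
s_57 = 48·747 = 541
s_58 = 48·541 = 743
s_59 = 48·743 = 349
s_60 = 48·349 = 608
s_61 = 48·608 = 932
s_62 = 48·932 = 340
s_63 = 48·340 = 176
s_64 = 48·176 = 376
s_65 = 48·376 = 895
s_66 = 48·895 = 582
s_67 = 48·582 = 693
s_68 = 48·693 = 976
s_69 = 48·976 = 434
s_70 = 48·434 = 652
s_71 = 48·652 = 17
s_72 = 48·17 = 816
s_73 = 48·816 = 826
s_74 = 48·826 = 297
s_75 = 48·297 = 130
s_76 = 48·130 = 186
s_77 = 48·186 = 856
s_78 = 48·856 = 728
s_79 = 48·728 = 638
s_80 = 48·638 = 354
s_81 = 48·354 = 848
s_82 = 48·848 = 344
s_83 = 48·344 = 368
s_84 = 48·368 = 511
s_85 = 48·511 = 312
s_86 = 48·312 = 850

850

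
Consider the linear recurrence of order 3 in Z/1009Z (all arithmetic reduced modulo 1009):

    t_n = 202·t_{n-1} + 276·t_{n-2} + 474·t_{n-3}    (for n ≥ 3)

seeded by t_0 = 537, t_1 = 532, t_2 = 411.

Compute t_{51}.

287

t_3 = 202·411 + 276·532 + 474·537 = 72
t_4 = 202·72 + 276·411 + 474·532 = 764
t_5 = 202·764 + 276·72 + 474·411 = 729
t_6 = 202·729 + 276·764 + 474·72 = 758
t_7 = 202·758 + 276·729 + 474·764 = 66
t_8 = 202·66 + 276·758 + 474·729 = 19
t_9 = 202·19 + 276·66 + 474·758 = 953
t_10 = 202·953 + 276·19 + 474·66 = 1000
t_11 = 202·1000 + 276·953 + 474·19 = 813
t_12 = 202·813 + 276·1000 + 474·953 = 1001
t_13 = 202·1001 + 276·813 + 474·1000 = 562
t_14 = 202·562 + 276·1001 + 474·813 = 250
t_15 = 202·250 + 276·562 + 474·1001 = 20
t_16 = 202·20 + 276·250 + 474·562 = 404
t_17 = 202·404 + 276·20 + 474·250 = 801
t_18 = 202·801 + 276·404 + 474·20 = 266
t_19 = 202·266 + 276·801 + 474·404 = 146
t_20 = 202·146 + 276·266 + 474·801 = 280
t_21 = 202·280 + 276·146 + 474·266 = 960
t_22 = 202·960 + 276·280 + 474·146 = 371
t_23 = 202·371 + 276·960 + 474·280 = 410
t_24 = 202·410 + 276·371 + 474·960 = 550
t_25 = 202·550 + 276·410 + 474·371 = 550
t_26 = 202·550 + 276·550 + 474·410 = 163
t_27 = 202·163 + 276·550 + 474·550 = 457
t_28 = 202·457 + 276·163 + 474·550 = 456
t_29 = 202·456 + 276·457 + 474·163 = 878
t_30 = 202·878 + 276·456 + 474·457 = 195
t_31 = 202·195 + 276·878 + 474·456 = 425
t_32 = 202·425 + 276·195 + 474·878 = 892
t_33 = 202·892 + 276·425 + 474·195 = 440
t_34 = 202·440 + 276·892 + 474·425 = 743
t_35 = 202·743 + 276·440 + 474·892 = 142
t_36 = 202·142 + 276·743 + 474·440 = 370
t_37 = 202·370 + 276·142 + 474·743 = 965
t_38 = 202·965 + 276·370 + 474·142 = 109
t_39 = 202·109 + 276·965 + 474·370 = 607
t_40 = 202·607 + 276·109 + 474·965 = 672
t_41 = 202·672 + 276·607 + 474·109 = 783
t_42 = 202·783 + 276·672 + 474·607 = 731
t_43 = 202·731 + 276·783 + 474·672 = 214
t_44 = 202·214 + 276·731 + 474·783 = 636
t_45 = 202·636 + 276·214 + 474·731 = 269
t_46 = 202·269 + 276·636 + 474·214 = 358
t_47 = 202·358 + 276·269 + 474·636 = 28
t_48 = 202·28 + 276·358 + 474·269 = 909
t_49 = 202·909 + 276·28 + 474·358 = 825
t_50 = 202·825 + 276·909 + 474·28 = 972
t_51 = 202·972 + 276·825 + 474·909 = 287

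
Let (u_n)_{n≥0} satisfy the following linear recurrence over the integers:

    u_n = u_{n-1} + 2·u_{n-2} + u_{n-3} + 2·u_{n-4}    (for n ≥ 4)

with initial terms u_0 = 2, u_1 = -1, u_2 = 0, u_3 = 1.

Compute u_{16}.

42400

u_4 = 1·1 + 2·0 + 1·-1 + 2·2 = 4
u_5 = 1·4 + 2·1 + 1·0 + 2·-1 = 4
u_6 = 1·4 + 2·4 + 1·1 + 2·0 = 13
u_7 = 1·13 + 2·4 + 1·4 + 2·1 = 27
u_8 = 1·27 + 2·13 + 1·4 + 2·4 = 65
u_9 = 1·65 + 2·27 + 1·13 + 2·4 = 140
u_10 = 1·140 + 2·65 + 1·27 + 2·13 = 323
u_11 = 1·323 + 2·140 + 1·65 + 2·27 = 722
u_12 = 1·722 + 2·323 + 1·140 + 2·65 = 1638
u_13 = 1·1638 + 2·722 + 1·323 + 2·140 = 3685
u_14 = 1·3685 + 2·1638 + 1·722 + 2·323 = 8329
u_15 = 1·8329 + 2·3685 + 1·1638 + 2·722 = 18781
u_16 = 1·18781 + 2·8329 + 1·3685 + 2·1638 = 42400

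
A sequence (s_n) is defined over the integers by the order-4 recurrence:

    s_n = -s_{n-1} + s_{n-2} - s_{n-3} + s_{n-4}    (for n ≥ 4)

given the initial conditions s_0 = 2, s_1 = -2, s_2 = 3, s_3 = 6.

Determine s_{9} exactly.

17

s_4 = -1·6 + 1·3 + -1·-2 + 1·2 = 1
s_5 = -1·1 + 1·6 + -1·3 + 1·-2 = 0
s_6 = -1·0 + 1·1 + -1·6 + 1·3 = -2
s_7 = -1·-2 + 1·0 + -1·1 + 1·6 = 7
s_8 = -1·7 + 1·-2 + -1·0 + 1·1 = -8
s_9 = -1·-8 + 1·7 + -1·-2 + 1·0 = 17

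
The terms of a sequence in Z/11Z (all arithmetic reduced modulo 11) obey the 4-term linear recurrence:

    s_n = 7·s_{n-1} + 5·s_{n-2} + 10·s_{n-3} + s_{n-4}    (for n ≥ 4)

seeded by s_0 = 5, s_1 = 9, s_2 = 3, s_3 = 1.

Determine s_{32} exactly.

0

s_4 = 7·1 + 5·3 + 10·9 + 1·5 = 7
s_5 = 7·7 + 5·1 + 10·3 + 1·9 = 5
s_6 = 7·5 + 5·7 + 10·1 + 1·3 = 6
s_7 = 7·6 + 5·5 + 10·7 + 1·1 = 6
s_8 = 7·6 + 5·6 + 10·5 + 1·7 = 8
s_9 = 7·8 + 5·6 + 10·6 + 1·5 = 8
s_10 = 7·8 + 5·8 + 10·6 + 1·6 = 8
s_11 = 7·8 + 5·8 + 10·8 + 1·6 = 6
s_12 = 7·6 + 5·8 + 10·8 + 1·8 = 5
s_13 = 7·5 + 5·6 + 10·8 + 1·8 = 10
s_14 = 7·10 + 5·5 + 10·6 + 1·8 = 9
s_15 = 7·9 + 5·10 + 10·5 + 1·6 = 4
s_16 = 7·4 + 5·9 + 10·10 + 1·5 = 2
s_17 = 7·2 + 5·4 + 10·9 + 1·10 = 2
s_18 = 7·2 + 5·2 + 10·4 + 1·9 = 7
s_19 = 7·7 + 5·2 + 10·2 + 1·4 = 6
s_20 = 7·6 + 5·7 + 10·2 + 1·2 = 0
s_21 = 7·0 + 5·6 + 10·7 + 1·2 = 3
s_22 = 7·3 + 5·0 + 10·6 + 1·7 = 0
s_23 = 7·0 + 5·3 + 10·0 + 1·6 = 10
s_24 = 7·10 + 5·0 + 10·3 + 1·0 = 1
s_25 = 7·1 + 5·10 + 10·0 + 1·3 = 5
s_26 = 7·5 + 5·1 + 10·10 + 1·0 = 8
s_27 = 7·8 + 5·5 + 10·1 + 1·10 = 2
s_28 = 7·2 + 5·8 + 10·5 + 1·1 = 6
s_29 = 7·6 + 5·2 + 10·8 + 1·5 = 5
s_30 = 7·5 + 5·6 + 10·2 + 1·8 = 5
s_31 = 7·5 + 5·5 + 10·6 + 1·2 = 1
s_32 = 7·1 + 5·5 + 10·5 + 1·6 = 0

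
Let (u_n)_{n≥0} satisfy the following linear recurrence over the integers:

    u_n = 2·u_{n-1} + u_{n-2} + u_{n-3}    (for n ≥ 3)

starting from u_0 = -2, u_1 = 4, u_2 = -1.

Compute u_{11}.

1421

u_3 = 2·-1 + 1·4 + 1·-2 = 0
u_4 = 2·0 + 1·-1 + 1·4 = 3
u_5 = 2·3 + 1·0 + 1·-1 = 5
u_6 = 2·5 + 1·3 + 1·0 = 13
u_7 = 2·13 + 1·5 + 1·3 = 34
u_8 = 2·34 + 1·13 + 1·5 = 86
u_9 = 2·86 + 1·34 + 1·13 = 219
u_10 = 2·219 + 1·86 + 1·34 = 558
u_11 = 2·558 + 1·219 + 1·86 = 1421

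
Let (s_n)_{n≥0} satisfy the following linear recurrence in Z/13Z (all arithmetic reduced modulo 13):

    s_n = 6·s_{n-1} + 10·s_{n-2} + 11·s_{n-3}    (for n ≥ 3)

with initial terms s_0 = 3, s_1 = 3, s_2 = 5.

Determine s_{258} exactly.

8

s_3 = 6·5 + 10·3 + 11·3 = 2
s_4 = 6·2 + 10·5 + 11·3 = 4
s_5 = 6·4 + 10·2 + 11·5 = 8
s_6 = 6·8 + 10·4 + 11·2 = 6
s_7 = 6·6 + 10·8 + 11·4 = 4
s_8 = 6·4 + 10·6 + 11·8 = 3
Continuing the recurrence:
  s_9 = 7;  s_10 = 12;  s_11 = 6;  s_12 = 12;  s_13 = 4;  s_14 = 2
  s_15 = 2;  s_16 = 11;  s_17 = 4;  s_18 = 0;  s_19 = 5;  s_20 = 9
  s_21 = 0;  s_22 = 2;  s_23 = 7;  s_24 = 10;  s_25 = 9;  s_26 = 10
  s_27 = 0;  s_28 = 4;  s_29 = 4;  s_30 = 12;  s_31 = 0;  s_32 = 8
  s_33 = 11;  s_34 = 3;  s_35 = 8;  s_36 = 4;  s_37 = 7;  s_38 = 1
  s_39 = 3;  s_40 = 1;  s_41 = 8;  s_42 = 0;  s_43 = 0;  s_44 = 10
  s_45 = 8;  s_46 = 5;  s_47 = 12;  s_48 = 2;  s_49 = 5;  s_50 = 0
  s_51 = 7;  s_52 = 6;  s_53 = 2;  s_54 = 6;  s_55 = 5;  s_56 = 8
  s_57 = 8;  s_58 = 1;  s_59 = 5;  s_60 = 11;  s_61 = 10;  s_62 = 4
  s_63 = 11;  s_64 = 8;  s_65 = 7;  s_66 = 9;  s_67 = 4;  s_68 = 9
  s_69 = 11;  s_70 = 5;  s_71 = 5;  s_72 = 6;  s_73 = 11;  s_74 = 12
  s_75 = 1;  s_76 = 0;  s_77 = 12;  s_78 = 5;  s_79 = 7;  s_80 = 3
  s_81 = 0;  s_82 = 3;  s_83 = 12;  s_84 = 11;  s_85 = 11;  s_86 = 9
  s_87 = 12;  s_88 = 10;  s_89 = 6;  s_90 = 8;  s_91 = 10;  s_92 = 11
  s_93 = 7;  s_94 = 2;  s_95 = 8;  s_96 = 2;  s_97 = 10;  s_98 = 12
  s_99 = 12;  s_100 = 3;  s_101 = 10;  s_102 = 1;  s_103 = 9;  s_104 = 5
  s_105 = 1;  s_106 = 12;  s_107 = 7;  s_108 = 4;  s_109 = 5;  s_110 = 4
  s_111 = 1;  s_112 = 10;  s_113 = 10;  s_114 = 2;  s_115 = 1;  s_116 = 6
  s_117 = 3;  s_118 = 11;  s_119 = 6;  s_120 = 10;  s_121 = 7;  s_122 = 0
  s_123 = 11;  s_124 = 0;  s_125 = 6;  s_126 = 1;  s_127 = 1;  s_128 = 4
  s_129 = 6;  s_130 = 9;  s_131 = 2;  s_132 = 12;  s_133 = 9;  s_134 = 1
  s_135 = 7;  s_136 = 8;  s_137 = 12;  s_138 = 8;  s_139 = 9;  s_140 = 6
  s_141 = 6;  s_142 = 0;  s_143 = 9;  s_144 = 3;  s_145 = 4;  s_146 = 10
  s_147 = 3;  s_148 = 6;  s_149 = 7;  s_150 = 5;  s_151 = 10;  s_152 = 5
  s_153 = 3;  s_154 = 9;  s_155 = 9;  s_156 = 8;  s_157 = 3;  s_158 = 2
  s_159 = 0;  s_160 = 1;  s_161 = 2;  s_162 = 9;  s_163 = 7;  s_164 = 11
  s_165 = 1;  s_166 = 11;  s_167 = 2;  s_168 = 3;  s_169 = 3;  s_170 = 5
  s_171 = 2;  s_172 = 4;  s_173 = 8;  s_174 = 6;  s_175 = 4;  s_176 = 3
  s_177 = 7;  s_178 = 12;  s_179 = 6;  s_180 = 12;  s_181 = 4;  s_182 = 2
  s_183 = 2;  s_184 = 11;  s_185 = 4;  s_186 = 0;  s_187 = 5;  s_188 = 9
  s_189 = 0;  s_190 = 2;  s_191 = 7;  s_192 = 10;  s_193 = 9;  s_194 = 10
  s_195 = 0;  s_196 = 4;  s_197 = 4;  s_198 = 12;  s_199 = 0;  s_200 = 8
  s_201 = 11;  s_202 = 3;  s_203 = 8;  s_204 = 4;  s_205 = 7;  s_206 = 1
  s_207 = 3;  s_208 = 1;  s_209 = 8;  s_210 = 0;  s_211 = 0;  s_212 = 10
  s_213 = 8;  s_214 = 5;  s_215 = 12;  s_216 = 2;  s_217 = 5;  s_218 = 0
  s_219 = 7;  s_220 = 6;  s_221 = 2;  s_222 = 6;  s_223 = 5;  s_224 = 8
  s_225 = 8;  s_226 = 1;  s_227 = 5;  s_228 = 11;  s_229 = 10;  s_230 = 4
  s_231 = 11;  s_232 = 8;  s_233 = 7;  s_234 = 9;  s_235 = 4;  s_236 = 9
  s_237 = 11;  s_238 = 5;  s_239 = 5;  s_240 = 6;  s_241 = 11;  s_242 = 12
  s_243 = 1;  s_244 = 0;  s_245 = 12;  s_246 = 5;  s_247 = 7;  s_248 = 3
  s_249 = 0;  s_250 = 3;  s_251 = 12;  s_252 = 11;  s_253 = 11;  s_254 = 9
  s_255 = 12;  s_256 = 10
s_257 = 6·10 + 10·12 + 11·9 = 6
s_258 = 6·6 + 10·10 + 11·12 = 8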